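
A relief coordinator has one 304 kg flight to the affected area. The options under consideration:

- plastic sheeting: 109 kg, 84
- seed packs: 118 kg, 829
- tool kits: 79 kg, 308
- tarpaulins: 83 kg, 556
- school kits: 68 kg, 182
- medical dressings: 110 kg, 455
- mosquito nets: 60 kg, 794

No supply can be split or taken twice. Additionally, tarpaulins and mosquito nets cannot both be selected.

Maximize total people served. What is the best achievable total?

Ranking by ratio (people served/kg): mosquito nets 13.23, seed packs 7.03, tarpaulins 6.70, medical dressings 4.14.
Best packing: seed packs + medical dressings + mosquito nets — 288 kg, 2078 total.
The spare 16 kg is too small for any remaining supply, and no feasible exchange beats 2078.

2078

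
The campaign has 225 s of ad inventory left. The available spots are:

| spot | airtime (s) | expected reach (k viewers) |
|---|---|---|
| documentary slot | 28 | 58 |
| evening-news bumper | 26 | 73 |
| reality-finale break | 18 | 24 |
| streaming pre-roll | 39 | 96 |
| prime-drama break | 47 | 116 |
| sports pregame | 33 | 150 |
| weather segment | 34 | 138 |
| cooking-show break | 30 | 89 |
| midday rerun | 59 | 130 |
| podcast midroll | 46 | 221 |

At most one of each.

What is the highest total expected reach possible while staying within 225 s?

Ranking by ratio (expected reach/s): podcast midroll 4.80, sports pregame 4.55, weather segment 4.06.
Greedy by ratio would take evening-news bumper + prime-drama break + sports pregame + weather segment + cooking-show break + podcast midroll: 216 s used, total 787.
Dropping cooking-show break frees 30 s; slotting in streaming pre-roll (39 s) lifts the total to 794 at 225 s.
That's the maximum — no swap from here does better than 794.

794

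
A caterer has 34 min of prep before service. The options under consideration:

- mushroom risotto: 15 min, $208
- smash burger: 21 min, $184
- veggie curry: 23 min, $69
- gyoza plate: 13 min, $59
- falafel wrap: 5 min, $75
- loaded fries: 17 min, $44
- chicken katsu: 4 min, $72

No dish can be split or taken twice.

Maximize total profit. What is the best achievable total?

The ratio ordering already packs tightly: mushroom risotto + falafel wrap + chicken katsu, 24 min, 355.
Every other selection either busts 34 min or fails to beat 355.

355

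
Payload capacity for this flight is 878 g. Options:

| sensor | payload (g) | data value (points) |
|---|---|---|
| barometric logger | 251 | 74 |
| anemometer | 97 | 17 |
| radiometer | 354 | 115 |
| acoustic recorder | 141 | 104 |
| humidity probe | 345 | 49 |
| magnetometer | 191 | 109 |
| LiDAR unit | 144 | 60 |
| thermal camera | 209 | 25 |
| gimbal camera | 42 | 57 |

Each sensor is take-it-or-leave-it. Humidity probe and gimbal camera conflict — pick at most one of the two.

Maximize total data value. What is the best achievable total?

445

Best packing: radiometer + acoustic recorder + magnetometer + LiDAR unit + gimbal camera — 872 g, 445 total.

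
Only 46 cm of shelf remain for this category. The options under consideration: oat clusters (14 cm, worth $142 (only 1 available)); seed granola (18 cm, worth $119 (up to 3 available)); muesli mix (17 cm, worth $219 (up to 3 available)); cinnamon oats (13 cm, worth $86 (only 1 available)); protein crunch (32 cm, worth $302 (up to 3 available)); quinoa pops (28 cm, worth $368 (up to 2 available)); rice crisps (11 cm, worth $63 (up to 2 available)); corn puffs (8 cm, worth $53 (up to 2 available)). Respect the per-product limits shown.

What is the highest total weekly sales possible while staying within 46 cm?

587

The ratio ordering already packs tightly: muesli mix + quinoa pops, 45 cm, 587.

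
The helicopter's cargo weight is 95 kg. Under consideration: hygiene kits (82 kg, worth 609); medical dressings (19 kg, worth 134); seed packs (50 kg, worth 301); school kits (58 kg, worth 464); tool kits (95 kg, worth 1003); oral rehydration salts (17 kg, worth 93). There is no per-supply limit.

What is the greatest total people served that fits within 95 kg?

1003

Taking tool kits: 95 kg used, 1003 in people served.
No other feasible combination exceeds 1003.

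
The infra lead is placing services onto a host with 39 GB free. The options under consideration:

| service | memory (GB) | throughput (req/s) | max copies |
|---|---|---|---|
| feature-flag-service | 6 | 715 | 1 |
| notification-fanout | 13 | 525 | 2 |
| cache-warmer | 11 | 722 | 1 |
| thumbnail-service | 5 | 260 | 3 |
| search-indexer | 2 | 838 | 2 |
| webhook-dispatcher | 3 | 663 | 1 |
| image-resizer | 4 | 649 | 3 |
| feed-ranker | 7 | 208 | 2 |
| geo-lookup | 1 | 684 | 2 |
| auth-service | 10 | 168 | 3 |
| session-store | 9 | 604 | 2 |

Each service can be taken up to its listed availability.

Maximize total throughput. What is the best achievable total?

Filling by ratio: feature-flag-service + 2×search-indexer + webhook-dispatcher + 3×image-resizer + 2×geo-lookup + session-store for 6973, with 3 GB left unused.
Dropping session-store frees 9 GB; slotting in cache-warmer (11 GB) lifts the total to 7091 at 38 GB.
That's the maximum — no swap from here does better than 7091.

7091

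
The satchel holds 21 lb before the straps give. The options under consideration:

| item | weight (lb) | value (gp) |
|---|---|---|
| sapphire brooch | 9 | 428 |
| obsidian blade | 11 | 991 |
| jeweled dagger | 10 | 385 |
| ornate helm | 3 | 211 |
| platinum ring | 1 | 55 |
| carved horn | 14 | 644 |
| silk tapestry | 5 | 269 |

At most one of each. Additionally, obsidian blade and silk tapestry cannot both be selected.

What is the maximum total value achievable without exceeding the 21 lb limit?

1474

Density check — obsidian blade 90.09, ornate helm 70.33, platinum ring 55.00 are the best per lb.
Taking sapphire brooch + obsidian blade + platinum ring: 21 lb used, 1474 in value.
The closest alternative, sapphire brooch + obsidian blade, reaches only 1419.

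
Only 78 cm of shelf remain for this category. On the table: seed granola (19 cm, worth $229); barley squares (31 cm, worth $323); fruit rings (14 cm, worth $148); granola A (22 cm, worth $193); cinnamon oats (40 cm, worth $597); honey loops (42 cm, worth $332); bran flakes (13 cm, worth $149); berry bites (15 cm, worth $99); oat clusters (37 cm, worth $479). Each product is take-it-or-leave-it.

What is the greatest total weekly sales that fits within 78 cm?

1076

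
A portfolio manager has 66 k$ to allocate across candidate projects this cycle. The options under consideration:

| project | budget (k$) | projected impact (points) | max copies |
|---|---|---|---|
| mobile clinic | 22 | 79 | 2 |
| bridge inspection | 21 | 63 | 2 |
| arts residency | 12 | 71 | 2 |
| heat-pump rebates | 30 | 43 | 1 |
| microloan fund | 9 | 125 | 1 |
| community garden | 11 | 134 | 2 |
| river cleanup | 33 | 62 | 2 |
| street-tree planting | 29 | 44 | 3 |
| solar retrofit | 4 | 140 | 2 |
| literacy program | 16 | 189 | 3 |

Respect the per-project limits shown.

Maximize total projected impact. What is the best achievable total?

972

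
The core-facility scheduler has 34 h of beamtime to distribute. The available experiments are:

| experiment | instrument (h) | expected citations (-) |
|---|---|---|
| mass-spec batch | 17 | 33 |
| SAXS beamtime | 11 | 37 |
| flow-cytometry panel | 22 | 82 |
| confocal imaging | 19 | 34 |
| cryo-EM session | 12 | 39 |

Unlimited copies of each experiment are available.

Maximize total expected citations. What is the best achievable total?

The ratio heuristic lands on SAXS beamtime + flow-cytometry panel (119) but leaves 1 h idle.
Replace SAXS beamtime with cryo-EM session: the trade gains 2 net, giving 121 at 34 h.

121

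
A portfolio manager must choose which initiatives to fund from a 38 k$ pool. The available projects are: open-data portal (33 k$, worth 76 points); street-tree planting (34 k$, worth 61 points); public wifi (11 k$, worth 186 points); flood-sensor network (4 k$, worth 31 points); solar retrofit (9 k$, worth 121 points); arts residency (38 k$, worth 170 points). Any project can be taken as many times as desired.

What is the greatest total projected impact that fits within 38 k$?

Density check — public wifi 16.91, solar retrofit 13.44, flood-sensor network 7.75, arts residency 4.47 are the best per k$.
Taking 3×public wifi + flood-sensor network: 37 k$ used, 589 in projected impact.
No other feasible combination exceeds 589.

589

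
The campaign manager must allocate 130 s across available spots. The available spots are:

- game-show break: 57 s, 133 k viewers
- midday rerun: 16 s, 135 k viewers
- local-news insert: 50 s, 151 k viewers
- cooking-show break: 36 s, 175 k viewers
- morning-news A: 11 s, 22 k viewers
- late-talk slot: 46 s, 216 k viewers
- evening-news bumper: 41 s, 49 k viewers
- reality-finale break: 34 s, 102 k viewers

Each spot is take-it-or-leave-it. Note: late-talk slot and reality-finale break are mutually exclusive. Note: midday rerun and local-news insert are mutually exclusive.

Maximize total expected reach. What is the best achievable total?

548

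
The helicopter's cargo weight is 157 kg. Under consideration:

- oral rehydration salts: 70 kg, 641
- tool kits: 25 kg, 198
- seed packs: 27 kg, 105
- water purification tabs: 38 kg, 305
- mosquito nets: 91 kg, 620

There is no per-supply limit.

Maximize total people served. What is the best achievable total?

2×oral rehydration salts uses 140 of the 157 kg and totals 1282.
Nothing else within 157 kg beats 1282.

1282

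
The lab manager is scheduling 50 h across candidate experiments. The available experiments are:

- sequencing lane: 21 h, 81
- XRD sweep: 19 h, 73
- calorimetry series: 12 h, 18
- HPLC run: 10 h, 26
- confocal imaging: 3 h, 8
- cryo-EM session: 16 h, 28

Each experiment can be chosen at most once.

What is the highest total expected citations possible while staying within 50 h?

180

Greedy by ratio would take sequencing lane + XRD sweep + confocal imaging: 43 h used, total 162.
Replace confocal imaging with HPLC run: the trade gains 18 net, giving 180 at 50 h.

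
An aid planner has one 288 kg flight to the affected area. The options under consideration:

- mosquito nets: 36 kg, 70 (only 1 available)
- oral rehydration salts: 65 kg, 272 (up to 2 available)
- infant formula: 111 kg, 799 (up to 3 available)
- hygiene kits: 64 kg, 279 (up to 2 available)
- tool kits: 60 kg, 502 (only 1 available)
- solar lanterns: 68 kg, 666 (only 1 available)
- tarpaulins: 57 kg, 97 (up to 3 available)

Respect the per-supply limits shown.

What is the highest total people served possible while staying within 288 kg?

The ratio heuristic lands on mosquito nets + infant formula + tool kits + solar lanterns (2037) but leaves 13 kg idle.
The 104 kg tied up in mosquito nets and solar lanterns is better spent on infant formula — total rises to 2100 (282 kg).
The spare 6 kg is too small for any remaining supply, and no exchange beats 2100.

2100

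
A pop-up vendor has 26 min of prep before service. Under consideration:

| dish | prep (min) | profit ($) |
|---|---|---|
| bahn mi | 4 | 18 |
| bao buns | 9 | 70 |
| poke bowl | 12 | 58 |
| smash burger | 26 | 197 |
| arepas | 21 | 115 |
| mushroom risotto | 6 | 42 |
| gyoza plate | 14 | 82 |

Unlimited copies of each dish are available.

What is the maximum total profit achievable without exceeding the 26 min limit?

197

By profit per min: bao buns 7.78, smash burger 7.58, mushroom risotto 7.00 lead.
The ratio heuristic lands on 2×bao buns + mushroom risotto (182) but leaves 2 min idle.
Replace 2×bao buns and mushroom risotto with smash burger: the trade gains 15 net, giving 197 at 26 min.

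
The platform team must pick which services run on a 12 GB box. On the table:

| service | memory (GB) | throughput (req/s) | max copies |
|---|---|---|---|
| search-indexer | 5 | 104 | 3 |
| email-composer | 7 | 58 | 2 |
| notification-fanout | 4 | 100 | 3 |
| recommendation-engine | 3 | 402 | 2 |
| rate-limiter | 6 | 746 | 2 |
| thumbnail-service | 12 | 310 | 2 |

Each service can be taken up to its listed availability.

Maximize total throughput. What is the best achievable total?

1550

By throughput per GB: recommendation-engine 134.00, rate-limiter 124.33, thumbnail-service 25.83 lead.
The ratio ordering already packs tightly: 2×recommendation-engine + rate-limiter, 12 GB, 1550.
Nothing else within 12 GB beats 1550.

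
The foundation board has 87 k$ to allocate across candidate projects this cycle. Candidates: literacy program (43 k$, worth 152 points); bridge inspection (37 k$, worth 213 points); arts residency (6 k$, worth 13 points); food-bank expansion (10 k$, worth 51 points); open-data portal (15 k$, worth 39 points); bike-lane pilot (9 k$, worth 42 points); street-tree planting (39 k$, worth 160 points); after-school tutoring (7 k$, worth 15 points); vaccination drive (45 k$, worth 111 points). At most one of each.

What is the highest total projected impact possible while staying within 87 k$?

Greedy by ratio would take bridge inspection + arts residency + food-bank expansion + open-data portal + bike-lane pilot + after-school tutoring: 84 k$ used, total 373.
Reworking the packing: bridge inspection + food-bank expansion + street-tree planting uses 86 k$ and improves the total to 424.
Runner-up bridge inspection + bike-lane pilot + street-tree planting tops out at 415.

424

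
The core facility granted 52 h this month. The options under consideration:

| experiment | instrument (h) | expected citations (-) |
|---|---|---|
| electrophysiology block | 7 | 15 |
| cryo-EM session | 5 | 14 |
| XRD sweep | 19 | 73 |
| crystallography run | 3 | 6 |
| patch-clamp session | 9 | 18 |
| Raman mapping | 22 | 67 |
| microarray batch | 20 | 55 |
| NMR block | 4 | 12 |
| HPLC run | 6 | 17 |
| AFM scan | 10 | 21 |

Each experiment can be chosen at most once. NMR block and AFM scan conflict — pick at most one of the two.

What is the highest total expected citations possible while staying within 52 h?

171

By expected citations per h: XRD sweep 3.84, Raman mapping 3.05, NMR block 3.00 lead.
Greedy by ratio would take XRD sweep + Raman mapping + NMR block + HPLC run: 51 h used, total 169.
Replace NMR block with cryo-EM session: the trade gains 2 net, giving 171 at 52 h.
Next best is XRD sweep + Raman mapping + NMR block + HPLC run at 169 (51 h) — short by 2.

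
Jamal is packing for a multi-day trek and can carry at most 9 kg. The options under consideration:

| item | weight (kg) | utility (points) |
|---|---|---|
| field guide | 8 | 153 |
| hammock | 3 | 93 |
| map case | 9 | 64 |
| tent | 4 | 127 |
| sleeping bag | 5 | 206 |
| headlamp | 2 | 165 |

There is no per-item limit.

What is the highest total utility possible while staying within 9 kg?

660

Best packing: 4×headlamp — 8 kg, 660 total.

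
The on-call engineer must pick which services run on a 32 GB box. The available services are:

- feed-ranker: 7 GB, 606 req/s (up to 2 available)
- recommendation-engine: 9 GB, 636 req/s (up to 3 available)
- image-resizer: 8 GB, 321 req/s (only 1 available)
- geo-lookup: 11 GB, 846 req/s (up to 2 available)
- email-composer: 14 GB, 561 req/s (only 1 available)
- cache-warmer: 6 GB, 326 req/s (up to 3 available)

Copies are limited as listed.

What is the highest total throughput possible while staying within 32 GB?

2484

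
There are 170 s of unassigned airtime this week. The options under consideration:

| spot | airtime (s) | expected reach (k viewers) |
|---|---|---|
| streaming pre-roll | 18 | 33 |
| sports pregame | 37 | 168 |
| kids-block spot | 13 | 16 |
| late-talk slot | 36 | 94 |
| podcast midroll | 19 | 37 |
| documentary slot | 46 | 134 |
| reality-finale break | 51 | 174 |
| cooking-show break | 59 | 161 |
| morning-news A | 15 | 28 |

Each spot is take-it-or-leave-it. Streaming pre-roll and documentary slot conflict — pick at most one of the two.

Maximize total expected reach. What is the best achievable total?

570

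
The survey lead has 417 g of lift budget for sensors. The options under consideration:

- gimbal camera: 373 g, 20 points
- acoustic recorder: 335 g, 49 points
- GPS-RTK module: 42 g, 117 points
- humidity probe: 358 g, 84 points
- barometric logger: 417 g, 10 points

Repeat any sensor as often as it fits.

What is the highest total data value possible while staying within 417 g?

1053

Density check — GPS-RTK module 2.79, humidity probe 0.23, acoustic recorder 0.15, gimbal camera 0.05 are the best per g.
Best packing: 9×GPS-RTK module — 378 g, 1053 total.
Nothing else within 417 g beats 1053.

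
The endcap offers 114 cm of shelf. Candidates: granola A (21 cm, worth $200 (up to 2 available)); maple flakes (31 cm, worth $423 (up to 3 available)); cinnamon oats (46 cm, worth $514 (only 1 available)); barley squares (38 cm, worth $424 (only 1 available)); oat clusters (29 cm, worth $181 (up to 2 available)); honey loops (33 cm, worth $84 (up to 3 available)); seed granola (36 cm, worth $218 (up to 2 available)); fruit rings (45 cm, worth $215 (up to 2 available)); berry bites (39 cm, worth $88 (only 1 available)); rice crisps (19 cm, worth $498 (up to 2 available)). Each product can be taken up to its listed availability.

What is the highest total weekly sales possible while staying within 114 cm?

1843

A density-first pass picks 2×maple flakes + 2×rice crisps — 1842 at 100 cm.
Replace maple flakes with barley squares: the trade gains 1 net, giving 1843 at 107 cm.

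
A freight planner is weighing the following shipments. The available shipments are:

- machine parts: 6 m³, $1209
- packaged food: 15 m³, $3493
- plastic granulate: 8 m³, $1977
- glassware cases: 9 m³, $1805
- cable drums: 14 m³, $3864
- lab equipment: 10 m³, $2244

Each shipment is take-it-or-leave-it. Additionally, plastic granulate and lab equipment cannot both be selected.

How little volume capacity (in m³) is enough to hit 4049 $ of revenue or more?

19

Look for the lowest-volume combination reaching 4049.
glassware cases + lab equipment reaches 4049 using 19 m³.
Below 19 m³ the best achievable stays under 4049.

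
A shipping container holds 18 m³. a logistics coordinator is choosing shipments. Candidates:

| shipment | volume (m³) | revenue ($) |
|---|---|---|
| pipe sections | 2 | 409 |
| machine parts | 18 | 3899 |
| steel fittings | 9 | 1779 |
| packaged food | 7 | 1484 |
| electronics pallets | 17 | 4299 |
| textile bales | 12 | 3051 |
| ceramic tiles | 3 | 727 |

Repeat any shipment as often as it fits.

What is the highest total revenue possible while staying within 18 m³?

4505

The ratio ordering already packs tightly: textile bales + 2×ceramic tiles, 18 m³, 4505.
Every other selection either busts 18 m³ or fails to beat 4505.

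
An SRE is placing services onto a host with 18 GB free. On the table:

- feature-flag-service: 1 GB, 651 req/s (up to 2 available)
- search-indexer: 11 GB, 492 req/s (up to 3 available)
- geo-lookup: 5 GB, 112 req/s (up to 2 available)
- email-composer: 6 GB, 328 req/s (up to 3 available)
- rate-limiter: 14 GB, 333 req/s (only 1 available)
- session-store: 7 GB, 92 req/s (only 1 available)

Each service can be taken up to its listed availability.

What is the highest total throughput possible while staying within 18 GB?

1958

Best packing: 2×feature-flag-service + 2×email-composer — 14 GB, 1958 total.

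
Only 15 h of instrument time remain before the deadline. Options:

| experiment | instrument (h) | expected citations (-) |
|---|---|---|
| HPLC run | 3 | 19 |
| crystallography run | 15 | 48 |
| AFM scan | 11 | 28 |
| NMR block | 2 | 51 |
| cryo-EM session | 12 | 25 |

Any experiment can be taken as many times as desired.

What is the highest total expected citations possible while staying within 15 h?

357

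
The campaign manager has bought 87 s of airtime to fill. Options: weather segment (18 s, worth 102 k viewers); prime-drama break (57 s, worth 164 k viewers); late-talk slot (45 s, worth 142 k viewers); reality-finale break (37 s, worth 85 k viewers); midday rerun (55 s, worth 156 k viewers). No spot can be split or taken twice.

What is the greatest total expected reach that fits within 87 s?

266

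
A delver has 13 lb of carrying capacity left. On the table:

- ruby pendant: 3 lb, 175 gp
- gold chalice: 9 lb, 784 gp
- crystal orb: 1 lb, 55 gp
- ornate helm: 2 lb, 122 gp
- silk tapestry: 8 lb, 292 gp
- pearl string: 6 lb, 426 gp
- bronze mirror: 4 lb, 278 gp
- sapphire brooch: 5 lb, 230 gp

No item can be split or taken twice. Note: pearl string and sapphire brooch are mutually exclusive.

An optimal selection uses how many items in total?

2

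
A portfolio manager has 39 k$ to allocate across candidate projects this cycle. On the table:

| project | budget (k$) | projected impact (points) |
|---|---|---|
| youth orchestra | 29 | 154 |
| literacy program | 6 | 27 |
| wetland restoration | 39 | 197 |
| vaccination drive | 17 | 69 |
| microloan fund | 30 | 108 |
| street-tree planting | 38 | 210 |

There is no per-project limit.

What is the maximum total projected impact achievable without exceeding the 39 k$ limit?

Best packing: street-tree planting — 38 k$, 210 total.
The spare 1 k$ is too small for any remaining project, and no exchange beats 210.

210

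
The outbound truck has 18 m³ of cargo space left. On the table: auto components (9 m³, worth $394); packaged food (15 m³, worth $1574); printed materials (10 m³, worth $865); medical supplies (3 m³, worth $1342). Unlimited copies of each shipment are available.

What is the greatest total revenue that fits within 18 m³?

8052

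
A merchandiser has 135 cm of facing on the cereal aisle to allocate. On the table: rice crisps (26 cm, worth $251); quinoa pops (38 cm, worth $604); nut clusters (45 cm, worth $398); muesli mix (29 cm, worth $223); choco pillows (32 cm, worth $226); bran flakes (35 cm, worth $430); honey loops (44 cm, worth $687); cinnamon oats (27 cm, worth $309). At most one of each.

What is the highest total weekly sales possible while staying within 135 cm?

1851

The ratio heuristic lands on quinoa pops + bran flakes + honey loops (1721) but leaves 18 cm idle.
The 35 cm tied up in bran flakes is better spent on rice crisps + cinnamon oats — total rises to 1851 (135 cm).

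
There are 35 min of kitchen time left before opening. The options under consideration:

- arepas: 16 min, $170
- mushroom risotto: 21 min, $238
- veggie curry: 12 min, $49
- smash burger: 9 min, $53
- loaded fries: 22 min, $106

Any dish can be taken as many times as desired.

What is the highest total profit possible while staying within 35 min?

340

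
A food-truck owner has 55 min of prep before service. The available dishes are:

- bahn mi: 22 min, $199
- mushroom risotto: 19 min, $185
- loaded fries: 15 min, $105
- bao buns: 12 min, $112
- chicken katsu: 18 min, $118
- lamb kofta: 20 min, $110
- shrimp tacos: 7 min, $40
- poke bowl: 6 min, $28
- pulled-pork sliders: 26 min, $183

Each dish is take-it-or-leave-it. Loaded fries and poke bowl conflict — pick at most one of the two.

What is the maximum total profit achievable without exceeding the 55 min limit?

Taking bahn mi + mushroom risotto + bao buns: 53 min used, 496 in profit.
Nothing else feasible within 55 min beats 496.

496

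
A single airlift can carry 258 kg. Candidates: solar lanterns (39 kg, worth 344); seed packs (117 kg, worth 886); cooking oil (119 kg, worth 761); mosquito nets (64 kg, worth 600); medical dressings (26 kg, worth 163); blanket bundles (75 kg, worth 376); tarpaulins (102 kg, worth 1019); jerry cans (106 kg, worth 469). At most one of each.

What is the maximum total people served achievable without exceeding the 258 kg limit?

By people served per kg: tarpaulins 9.99, mosquito nets 9.38, solar lanterns 8.82 lead.
Taking the top-ratio supplies first gives solar lanterns + mosquito nets + medical dressings + tarpaulins for 2126 (231 kg).
The 90 kg tied up in mosquito nets and medical dressings is better spent on seed packs — total rises to 2249 (258 kg).
Every other selection either busts 258 kg or fails to beat 2249.

2249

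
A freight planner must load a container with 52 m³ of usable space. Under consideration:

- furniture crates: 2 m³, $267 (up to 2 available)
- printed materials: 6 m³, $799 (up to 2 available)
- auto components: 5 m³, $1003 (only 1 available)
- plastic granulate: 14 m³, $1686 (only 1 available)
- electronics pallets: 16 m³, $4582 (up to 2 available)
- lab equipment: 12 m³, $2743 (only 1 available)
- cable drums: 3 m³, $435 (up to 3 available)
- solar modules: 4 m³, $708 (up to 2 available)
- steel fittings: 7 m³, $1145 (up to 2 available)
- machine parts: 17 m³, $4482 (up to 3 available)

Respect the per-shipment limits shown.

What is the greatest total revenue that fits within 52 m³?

By revenue per m³: electronics pallets 286.38, machine parts 263.65, lab equipment 228.58, auto components 200.60 lead.
Taking 2×electronics pallets + cable drums + machine parts: 52 m³ used, 14081 in revenue.
Nothing else within 52 m³ beats 14081.

14081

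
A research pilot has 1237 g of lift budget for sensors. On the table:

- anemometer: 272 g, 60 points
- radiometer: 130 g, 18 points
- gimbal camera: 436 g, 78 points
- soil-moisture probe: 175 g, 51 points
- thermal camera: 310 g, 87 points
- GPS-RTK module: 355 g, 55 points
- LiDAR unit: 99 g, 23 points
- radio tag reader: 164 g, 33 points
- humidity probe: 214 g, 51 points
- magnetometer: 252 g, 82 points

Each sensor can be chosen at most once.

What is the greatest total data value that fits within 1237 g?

331

A density-first pass picks soil-moisture probe + thermal camera + LiDAR unit + radio tag reader + humidity probe + magnetometer — 327 at 1214 g.
Dropping LiDAR unit and radio tag reader frees 263 g; slotting in anemometer (272 g) lifts the total to 331 at 1223 g.
Next best is soil-moisture probe + thermal camera + LiDAR unit + radio tag reader + humidity probe + magnetometer at 327 (1214 g) — short by 4.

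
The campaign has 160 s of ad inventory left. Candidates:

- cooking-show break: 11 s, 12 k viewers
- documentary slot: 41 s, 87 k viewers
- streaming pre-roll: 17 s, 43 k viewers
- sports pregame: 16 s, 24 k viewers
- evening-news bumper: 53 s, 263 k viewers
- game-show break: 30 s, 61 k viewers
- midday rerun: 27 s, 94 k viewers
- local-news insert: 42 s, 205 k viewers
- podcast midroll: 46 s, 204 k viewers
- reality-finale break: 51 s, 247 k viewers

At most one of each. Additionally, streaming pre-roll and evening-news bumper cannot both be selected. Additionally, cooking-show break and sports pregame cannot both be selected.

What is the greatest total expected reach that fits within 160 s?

727

By expected reach per s: evening-news bumper 4.96, local-news insert 4.88, reality-finale break 4.84 lead.
The ratio ordering already packs tightly: cooking-show break + evening-news bumper + local-news insert + reality-finale break, 157 s, 727.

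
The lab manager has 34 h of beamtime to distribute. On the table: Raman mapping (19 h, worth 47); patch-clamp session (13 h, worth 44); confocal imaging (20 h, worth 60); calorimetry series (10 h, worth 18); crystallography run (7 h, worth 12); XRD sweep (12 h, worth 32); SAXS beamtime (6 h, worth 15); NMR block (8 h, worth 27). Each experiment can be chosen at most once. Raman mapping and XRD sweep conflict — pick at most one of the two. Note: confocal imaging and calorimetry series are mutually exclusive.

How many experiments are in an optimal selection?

Optimal total is 104.
patch-clamp session + confocal imaging hits 104 at 33 h.
All optima have 2 experiments.

2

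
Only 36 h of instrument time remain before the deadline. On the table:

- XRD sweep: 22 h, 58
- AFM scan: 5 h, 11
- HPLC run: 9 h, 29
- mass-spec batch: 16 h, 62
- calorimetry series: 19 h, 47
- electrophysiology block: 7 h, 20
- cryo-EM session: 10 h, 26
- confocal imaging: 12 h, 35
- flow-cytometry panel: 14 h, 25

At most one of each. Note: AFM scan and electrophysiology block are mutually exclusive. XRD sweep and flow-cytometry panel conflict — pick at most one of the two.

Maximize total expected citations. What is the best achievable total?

117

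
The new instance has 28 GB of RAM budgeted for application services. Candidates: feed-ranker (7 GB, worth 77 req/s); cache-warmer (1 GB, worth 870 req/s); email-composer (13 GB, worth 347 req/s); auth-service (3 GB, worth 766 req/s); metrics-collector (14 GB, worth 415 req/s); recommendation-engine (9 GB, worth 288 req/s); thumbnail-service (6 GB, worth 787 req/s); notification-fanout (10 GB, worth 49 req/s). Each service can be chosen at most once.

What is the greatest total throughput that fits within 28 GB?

2838

Taking the top-ratio services first gives feed-ranker + cache-warmer + auth-service + recommendation-engine + thumbnail-service for 2788 (26 GB).
Replace feed-ranker and recommendation-engine with metrics-collector: the trade gains 50 net, giving 2838 at 24 GB.
The closest alternative, feed-ranker + cache-warmer + auth-service + recommendation-engine + thumbnail-service, reaches only 2788.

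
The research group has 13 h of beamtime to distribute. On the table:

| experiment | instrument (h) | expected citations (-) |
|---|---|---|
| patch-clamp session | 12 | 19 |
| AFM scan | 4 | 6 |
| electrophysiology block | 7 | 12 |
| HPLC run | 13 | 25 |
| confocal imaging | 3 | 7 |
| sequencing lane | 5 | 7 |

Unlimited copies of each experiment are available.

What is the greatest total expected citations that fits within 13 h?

By expected citations per h: confocal imaging 2.33, HPLC run 1.92, electrophysiology block 1.71 lead.
4×confocal imaging uses 12 of the 13 h and totals 28.
The spare 1 h is too small for any remaining experiment, and no exchange beats 28.

28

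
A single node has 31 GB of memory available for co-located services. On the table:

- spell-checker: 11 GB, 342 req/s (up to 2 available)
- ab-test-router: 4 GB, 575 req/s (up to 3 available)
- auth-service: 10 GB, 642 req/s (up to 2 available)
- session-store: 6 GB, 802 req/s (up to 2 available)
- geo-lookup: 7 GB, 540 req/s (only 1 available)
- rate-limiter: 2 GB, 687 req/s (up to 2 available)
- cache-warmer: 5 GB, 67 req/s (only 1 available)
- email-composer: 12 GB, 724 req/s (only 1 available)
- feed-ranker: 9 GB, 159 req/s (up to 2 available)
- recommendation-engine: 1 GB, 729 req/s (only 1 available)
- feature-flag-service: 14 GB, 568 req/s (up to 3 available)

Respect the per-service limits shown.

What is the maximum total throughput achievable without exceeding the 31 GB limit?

5432

3×ab-test-router + 2×session-store + 2×rate-limiter + recommendation-engine uses 29 of the 31 GB and totals 5432.
The spare 2 GB is too small for any remaining service, and no exchange beats 5432.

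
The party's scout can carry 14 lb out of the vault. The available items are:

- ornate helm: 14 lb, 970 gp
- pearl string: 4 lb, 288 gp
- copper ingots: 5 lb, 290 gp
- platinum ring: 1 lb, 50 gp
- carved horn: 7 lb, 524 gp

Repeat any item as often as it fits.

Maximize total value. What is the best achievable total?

1048

By value per lb: carved horn 74.86, pearl string 72.00, ornate helm 69.29, copper ingots 58.00 lead.
The ratio ordering already packs tightly: 2×carved horn, 14 lb, 1048.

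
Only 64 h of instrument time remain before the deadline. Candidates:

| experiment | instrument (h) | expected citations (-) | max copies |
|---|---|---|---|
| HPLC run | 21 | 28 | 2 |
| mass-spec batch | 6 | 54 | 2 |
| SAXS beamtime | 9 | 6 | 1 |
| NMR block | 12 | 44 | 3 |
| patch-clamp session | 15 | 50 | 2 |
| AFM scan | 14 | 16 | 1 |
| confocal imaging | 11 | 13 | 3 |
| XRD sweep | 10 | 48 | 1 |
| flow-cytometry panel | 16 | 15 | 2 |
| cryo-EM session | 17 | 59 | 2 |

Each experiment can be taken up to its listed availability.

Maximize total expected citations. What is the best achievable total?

The ratio heuristic lands on 2×mass-spec batch + 3×NMR block + XRD sweep (288) but leaves 6 h idle.
Replace NMR block with cryo-EM session: the trade gains 15 net, giving 303 at 63 h.
The spare 1 h is too small for any remaining experiment, and no exchange beats 303.

303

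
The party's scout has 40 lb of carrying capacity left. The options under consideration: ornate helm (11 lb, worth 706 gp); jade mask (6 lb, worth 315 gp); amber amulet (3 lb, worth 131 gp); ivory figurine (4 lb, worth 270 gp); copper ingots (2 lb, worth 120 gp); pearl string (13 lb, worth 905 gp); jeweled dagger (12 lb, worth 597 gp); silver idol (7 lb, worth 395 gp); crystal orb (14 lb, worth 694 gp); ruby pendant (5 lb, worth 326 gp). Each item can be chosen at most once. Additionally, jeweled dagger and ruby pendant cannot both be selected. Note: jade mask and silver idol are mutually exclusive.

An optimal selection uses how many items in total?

5

The maximum value within 40 lb is 2602.
One optimal bundle: ornate helm + ivory figurine + pearl string + silver idol + ruby pendant (40 lb).
Every optimal selection uses 5 items.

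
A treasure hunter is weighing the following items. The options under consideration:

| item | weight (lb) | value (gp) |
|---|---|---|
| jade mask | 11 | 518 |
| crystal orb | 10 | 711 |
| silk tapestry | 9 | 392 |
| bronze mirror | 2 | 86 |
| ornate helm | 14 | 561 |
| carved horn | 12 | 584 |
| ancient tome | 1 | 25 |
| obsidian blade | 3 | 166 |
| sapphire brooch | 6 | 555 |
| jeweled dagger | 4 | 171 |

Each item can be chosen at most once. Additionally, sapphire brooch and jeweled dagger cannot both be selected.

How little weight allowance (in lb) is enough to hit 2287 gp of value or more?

Need the lightest bundle worth ≥ 2287.
jade mask + crystal orb + carved horn + sapphire brooch: 2368 value at 39 lb.
Below 39 lb the best achievable stays under 2287.

39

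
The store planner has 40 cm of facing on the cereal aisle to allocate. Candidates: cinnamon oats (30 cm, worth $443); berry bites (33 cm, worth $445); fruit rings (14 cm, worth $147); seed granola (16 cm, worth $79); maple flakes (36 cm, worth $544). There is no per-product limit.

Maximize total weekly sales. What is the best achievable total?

544

Maple flakes uses 36 of the 40 cm and totals 544.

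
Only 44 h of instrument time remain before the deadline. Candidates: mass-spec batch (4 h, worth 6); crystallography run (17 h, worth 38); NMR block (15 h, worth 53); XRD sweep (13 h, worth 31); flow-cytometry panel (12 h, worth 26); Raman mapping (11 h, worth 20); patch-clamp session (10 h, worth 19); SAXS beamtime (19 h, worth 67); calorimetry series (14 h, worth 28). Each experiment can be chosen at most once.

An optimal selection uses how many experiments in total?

3

Optimal total is 139.
One optimal bundle: NMR block + patch-clamp session + SAXS beamtime (44 h).
Every optimal selection uses 3 experiments.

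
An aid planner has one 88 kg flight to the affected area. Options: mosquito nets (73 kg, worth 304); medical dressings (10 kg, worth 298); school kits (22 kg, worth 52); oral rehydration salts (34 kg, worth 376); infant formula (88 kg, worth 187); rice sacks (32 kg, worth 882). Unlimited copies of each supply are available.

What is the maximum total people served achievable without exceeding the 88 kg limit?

The ratio ordering already packs tightly: 8×medical dressings, 80 kg, 2384.
Every other selection either busts 88 kg or fails to beat 2384.

2384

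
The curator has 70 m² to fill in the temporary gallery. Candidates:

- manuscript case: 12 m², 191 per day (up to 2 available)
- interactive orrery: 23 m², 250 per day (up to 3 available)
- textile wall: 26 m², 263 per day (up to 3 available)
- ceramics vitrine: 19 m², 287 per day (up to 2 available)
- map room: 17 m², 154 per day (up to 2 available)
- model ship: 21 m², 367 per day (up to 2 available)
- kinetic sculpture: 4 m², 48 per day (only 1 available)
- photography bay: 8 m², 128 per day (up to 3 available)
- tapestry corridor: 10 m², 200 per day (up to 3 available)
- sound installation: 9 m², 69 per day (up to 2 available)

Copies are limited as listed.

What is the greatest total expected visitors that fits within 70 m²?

1262

Filling by ratio: model ship + 2×photography bay + 3×tapestry corridor for 1223, with 3 m² left unused.
Replace photography bay and tapestry corridor with model ship: the trade gains 39 net, giving 1262 at 70 m².
Nothing else within 70 m² beats 1262.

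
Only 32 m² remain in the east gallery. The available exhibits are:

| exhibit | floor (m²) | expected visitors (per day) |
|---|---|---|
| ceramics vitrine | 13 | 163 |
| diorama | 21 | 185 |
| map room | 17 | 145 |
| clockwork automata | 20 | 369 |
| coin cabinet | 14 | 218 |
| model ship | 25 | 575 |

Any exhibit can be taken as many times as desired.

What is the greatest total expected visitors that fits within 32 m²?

575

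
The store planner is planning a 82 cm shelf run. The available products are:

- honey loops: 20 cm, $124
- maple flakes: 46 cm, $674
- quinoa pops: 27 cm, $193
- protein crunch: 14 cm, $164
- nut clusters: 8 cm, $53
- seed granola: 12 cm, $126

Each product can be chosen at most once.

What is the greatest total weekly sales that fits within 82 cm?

Maple flakes + protein crunch + nut clusters + seed granola uses 80 of the 82 cm and totals 1017.

1017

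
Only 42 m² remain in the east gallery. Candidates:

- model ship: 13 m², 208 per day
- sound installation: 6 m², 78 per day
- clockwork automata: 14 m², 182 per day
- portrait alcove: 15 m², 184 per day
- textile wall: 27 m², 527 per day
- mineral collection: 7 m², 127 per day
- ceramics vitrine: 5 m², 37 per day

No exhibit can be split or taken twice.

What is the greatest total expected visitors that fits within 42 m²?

735

Ranking by ratio (expected visitors/m²): textile wall 19.52, mineral collection 18.14, model ship 16.00.
A density-first pass picks sound installation + textile wall + mineral collection — 732 at 40 m².
Replace sound installation and mineral collection with model ship: the trade gains 3 net, giving 735 at 40 m².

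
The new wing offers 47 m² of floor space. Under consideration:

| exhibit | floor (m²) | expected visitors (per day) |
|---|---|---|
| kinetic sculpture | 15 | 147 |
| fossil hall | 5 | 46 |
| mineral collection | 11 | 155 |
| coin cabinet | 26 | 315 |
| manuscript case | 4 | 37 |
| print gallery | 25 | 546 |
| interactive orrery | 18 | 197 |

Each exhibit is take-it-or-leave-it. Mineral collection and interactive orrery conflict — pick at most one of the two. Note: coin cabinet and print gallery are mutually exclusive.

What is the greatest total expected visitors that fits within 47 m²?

Fossil hall + mineral collection + manuscript case + print gallery uses 45 of the 47 m² and totals 784.
Every other selection either busts 47 m² or breaks a pairing rule or fails to beat 784.

784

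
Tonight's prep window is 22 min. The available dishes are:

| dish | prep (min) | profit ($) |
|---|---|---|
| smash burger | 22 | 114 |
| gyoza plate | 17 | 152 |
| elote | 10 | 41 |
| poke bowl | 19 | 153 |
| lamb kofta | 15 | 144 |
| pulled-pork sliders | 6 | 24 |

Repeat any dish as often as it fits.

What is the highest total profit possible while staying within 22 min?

Density check — lamb kofta 9.60, gyoza plate 8.94, poke bowl 8.05, smash burger 5.18 are the best per min.
The ratio ordering already packs tightly: lamb kofta + pulled-pork sliders, 21 min, 168.
No other feasible combination exceeds 168.

168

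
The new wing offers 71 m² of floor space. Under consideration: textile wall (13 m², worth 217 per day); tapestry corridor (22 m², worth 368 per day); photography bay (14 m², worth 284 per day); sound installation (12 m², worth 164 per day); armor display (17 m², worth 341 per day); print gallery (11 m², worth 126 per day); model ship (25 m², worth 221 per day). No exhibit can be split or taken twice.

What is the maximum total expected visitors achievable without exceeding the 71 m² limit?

1210

Density check — photography bay 20.29, armor display 20.06, tapestry corridor 16.73, textile wall 16.69 are the best per m².
Best packing: textile wall + tapestry corridor + photography bay + armor display — 66 m², 1210 total.
No other feasible combination exceeds 1210.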